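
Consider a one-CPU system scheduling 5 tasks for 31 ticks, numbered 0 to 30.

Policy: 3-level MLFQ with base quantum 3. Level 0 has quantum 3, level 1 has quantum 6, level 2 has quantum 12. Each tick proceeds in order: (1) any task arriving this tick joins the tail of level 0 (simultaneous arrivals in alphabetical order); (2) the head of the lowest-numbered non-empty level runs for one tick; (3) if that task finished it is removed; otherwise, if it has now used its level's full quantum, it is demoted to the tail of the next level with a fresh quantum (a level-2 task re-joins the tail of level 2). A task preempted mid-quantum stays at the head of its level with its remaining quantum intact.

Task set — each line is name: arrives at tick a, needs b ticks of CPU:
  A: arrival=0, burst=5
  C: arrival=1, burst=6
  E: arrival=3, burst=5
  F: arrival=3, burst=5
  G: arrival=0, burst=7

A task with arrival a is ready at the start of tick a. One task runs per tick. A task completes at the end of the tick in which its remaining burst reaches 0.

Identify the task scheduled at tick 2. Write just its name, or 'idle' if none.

running at tick 2 = A

t=0: L0/L1/L2 = AG/-/- → run A
t=1: L0/L1/L2 = AGC/-/- → run A
t=2: L0/L1/L2 = AGC/-/- → run A
t=3: L0/L1/L2 = GCEF/A/- → run G
t=4: L0/L1/L2 = GCEF/A/- → run G
t=5: L0/L1/L2 = GCEF/A/- → run G
t=6: L0/L1/L2 = CEF/AG/- → run C
t=7: L0/L1/L2 = CEF/AG/- → run C
t=8: L0/L1/L2 = CEF/AG/- → run C
t=9: L0/L1/L2 = EF/AGC/- → run E
t=10: L0/L1/L2 = EF/AGC/- → run E
t=11: L0/L1/L2 = EF/AGC/- → run E
t=12: L0/L1/L2 = F/AGCE/- → run F
t=13: L0/L1/L2 = F/AGCE/- → run F
t=14: L0/L1/L2 = F/AGCE/- → run F
t=15: L0/L1/L2 = -/AGCEF/- → run A
t=16: L0/L1/L2 = -/AGCEF/- → run A
t=17: L0/L1/L2 = -/GCEF/- → run G
t=18: L0/L1/L2 = -/GCEF/- → run G
t=19: L0/L1/L2 = -/GCEF/- → run G
t=20: L0/L1/L2 = -/GCEF/- → run G
t=21: L0/L1/L2 = -/CEF/- → run C
t=22: L0/L1/L2 = -/CEF/- → run C
t=23: L0/L1/L2 = -/CEF/- → run C
t=24: L0/L1/L2 = -/EF/- → run E
t=25: L0/L1/L2 = -/EF/- → run E
t=26: L0/L1/L2 = -/F/- → run F
t=27: L0/L1/L2 = -/F/- → run F
t=28: (idle)
t=29: (idle)
t=30: (idle)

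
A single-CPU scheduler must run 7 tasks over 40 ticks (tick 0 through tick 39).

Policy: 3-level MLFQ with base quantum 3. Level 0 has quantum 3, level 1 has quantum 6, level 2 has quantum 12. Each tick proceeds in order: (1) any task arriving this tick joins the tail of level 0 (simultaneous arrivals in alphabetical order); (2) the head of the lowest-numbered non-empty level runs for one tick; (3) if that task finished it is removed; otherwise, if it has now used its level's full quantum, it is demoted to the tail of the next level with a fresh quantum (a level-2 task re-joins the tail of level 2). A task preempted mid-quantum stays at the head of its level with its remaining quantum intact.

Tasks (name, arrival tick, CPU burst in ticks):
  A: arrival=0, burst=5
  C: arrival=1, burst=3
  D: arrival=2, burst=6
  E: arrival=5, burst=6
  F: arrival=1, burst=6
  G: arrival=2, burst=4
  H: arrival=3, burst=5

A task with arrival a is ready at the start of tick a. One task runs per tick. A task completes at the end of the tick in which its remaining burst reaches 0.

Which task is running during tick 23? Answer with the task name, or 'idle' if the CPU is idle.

running at tick 23 = F

t=0: L0/L1/L2 = A/-/- → run A
t=1: L0/L1/L2 = ACF/-/- → run A
t=2: L0/L1/L2 = ACFDG/-/- → run A
t=3: L0/L1/L2 = CFDGH/A/- → run C
t=4: L0/L1/L2 = CFDGH/A/- → run C
t=5: L0/L1/L2 = CFDGHE/A/- → run C
t=6: L0/L1/L2 = FDGHE/A/- → run F
t=7: L0/L1/L2 = FDGHE/A/- → run F
t=8: L0/L1/L2 = FDGHE/A/- → run F
t=9: L0/L1/L2 = DGHE/AF/- → run D
t=10: L0/L1/L2 = DGHE/AF/- → run D
t=11: L0/L1/L2 = DGHE/AF/- → run D
t=12: L0/L1/L2 = GHE/AFD/- → run G
t=13: L0/L1/L2 = GHE/AFD/- → run G
t=14: L0/L1/L2 = GHE/AFD/- → run G
t=15: L0/L1/L2 = HE/AFDG/- → run H
t=16: L0/L1/L2 = HE/AFDG/- → run H
t=17: L0/L1/L2 = HE/AFDG/- → run H
t=18: L0/L1/L2 = E/AFDGH/- → run E
t=19: L0/L1/L2 = E/AFDGH/- → run E
t=20: L0/L1/L2 = E/AFDGH/- → run E
t=21: L0/L1/L2 = -/AFDGHE/- → run A
t=22: L0/L1/L2 = -/AFDGHE/- → run A
t=23: L0/L1/L2 = -/FDGHE/- → run F
t=24: L0/L1/L2 = -/FDGHE/- → run F
t=25: L0/L1/L2 = -/FDGHE/- → run F
t=26: L0/L1/L2 = -/DGHE/- → run D
t=27: L0/L1/L2 = -/DGHE/- → run D
t=28: L0/L1/L2 = -/DGHE/- → run D
t=29: L0/L1/L2 = -/GHE/- → run G
t=30: L0/L1/L2 = -/HE/- → run H
t=31: L0/L1/L2 = -/HE/- → run H
t=32: L0/L1/L2 = -/E/- → run E
t=33: L0/L1/L2 = -/E/- → run E
t=34: L0/L1/L2 = -/E/- → run E
t=35: (idle)
t=36: (idle)
t=37: (idle)
t=38: (idle)
t=39: (idle)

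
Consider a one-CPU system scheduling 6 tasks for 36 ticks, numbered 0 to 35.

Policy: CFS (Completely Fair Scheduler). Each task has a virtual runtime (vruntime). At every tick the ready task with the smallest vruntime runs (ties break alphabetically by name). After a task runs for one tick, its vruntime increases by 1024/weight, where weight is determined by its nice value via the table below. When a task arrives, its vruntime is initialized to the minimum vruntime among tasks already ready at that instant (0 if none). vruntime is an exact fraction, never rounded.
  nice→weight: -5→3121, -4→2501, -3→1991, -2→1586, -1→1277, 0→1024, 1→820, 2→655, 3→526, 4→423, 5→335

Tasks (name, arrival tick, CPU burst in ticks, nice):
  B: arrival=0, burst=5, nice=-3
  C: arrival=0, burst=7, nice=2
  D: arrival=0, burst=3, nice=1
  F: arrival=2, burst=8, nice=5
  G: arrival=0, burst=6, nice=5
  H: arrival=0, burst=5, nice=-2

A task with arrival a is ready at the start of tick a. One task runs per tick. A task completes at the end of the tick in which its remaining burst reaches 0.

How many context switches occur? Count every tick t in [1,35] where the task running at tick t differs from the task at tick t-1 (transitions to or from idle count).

t=0: vr[B=0 C=0 D=0 G=0 H=0] → run B
t=1: vr[B=1024/1991 C=0 D=0 G=0 H=0] → run C
t=2: vr[B=1024/1991 C=1024/655 D=0 F=0 G=0 H=0] → run D
t=3: vr[B=1024/1991 C=1024/655 D=256/205 F=0 G=0 H=0] → run F
t=4: vr[B=1024/1991 C=1024/655 D=256/205 F=1024/335 G=0 H=0] → run G
t=5: vr[B=1024/1991 C=1024/655 D=256/205 F=1024/335 G=1024/335 H=0] → run H
t=6: vr[B=1024/1991 C=1024/655 D=256/205 F=1024/335 G=1024/335 H=512/793] → run B
t=7: vr[B=2048/1991 C=1024/655 D=256/205 F=1024/335 G=1024/335 H=512/793] → run H
t=8: vr[B=2048/1991 C=1024/655 D=256/205 F=1024/335 G=1024/335 H=1024/793] → run B
t=9: vr[B=3072/1991 C=1024/655 D=256/205 F=1024/335 G=1024/335 H=1024/793] → run D
t=10: vr[B=3072/1991 C=1024/655 D=512/205 F=1024/335 G=1024/335 H=1024/793] → run H
t=11: vr[B=3072/1991 C=1024/655 D=512/205 F=1024/335 G=1024/335 H=1536/793] → run B
t=12: vr[B=4096/1991 C=1024/655 D=512/205 F=1024/335 G=1024/335 H=1536/793] → run C
t=13: vr[B=4096/1991 C=2048/655 D=512/205 F=1024/335 G=1024/335 H=1536/793] → run H
t=14: vr[B=4096/1991 C=2048/655 D=512/205 F=1024/335 G=1024/335 H=2048/793] → run B
t=15: vr[C=2048/655 D=512/205 F=1024/335 G=1024/335 H=2048/793] → run D
t=16: vr[C=2048/655 F=1024/335 G=1024/335 H=2048/793] → run H
t=17: vr[C=2048/655 F=1024/335 G=1024/335] → run F
t=18: vr[C=2048/655 F=2048/335 G=1024/335] → run G
t=19: vr[C=2048/655 F=2048/335 G=2048/335] → run C
t=20: vr[C=3072/655 F=2048/335 G=2048/335] → run C
t=21: vr[C=4096/655 F=2048/335 G=2048/335] → run F
t=22: vr[C=4096/655 F=3072/335 G=2048/335] → run G
t=23: vr[C=4096/655 F=3072/335 G=3072/335] → run C
t=24: vr[C=1024/131 F=3072/335 G=3072/335] → run C
t=25: vr[C=6144/655 F=3072/335 G=3072/335] → run F
t=26: vr[C=6144/655 F=4096/335 G=3072/335] → run G
t=27: vr[C=6144/655 F=4096/335 G=4096/335] → run C
t=28: vr[F=4096/335 G=4096/335] → run F
t=29: vr[F=1024/67 G=4096/335] → run G
t=30: vr[F=1024/67 G=1024/67] → run F
t=31: vr[F=6144/335 G=1024/67] → run G
t=32: vr[F=6144/335] → run F
t=33: vr[F=7168/335] → run F
t=34: (idle)
t=35: (idle)

context switches = 31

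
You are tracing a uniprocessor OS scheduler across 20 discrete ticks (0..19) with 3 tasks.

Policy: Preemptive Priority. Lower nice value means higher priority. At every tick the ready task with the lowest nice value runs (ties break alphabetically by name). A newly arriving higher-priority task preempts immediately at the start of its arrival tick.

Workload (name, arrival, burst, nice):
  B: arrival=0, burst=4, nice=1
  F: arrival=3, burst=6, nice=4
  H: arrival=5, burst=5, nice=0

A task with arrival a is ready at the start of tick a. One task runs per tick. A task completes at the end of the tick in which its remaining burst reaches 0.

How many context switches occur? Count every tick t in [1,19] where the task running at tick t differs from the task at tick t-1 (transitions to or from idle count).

context switches = 4

t=0: ready={B} → run B
t=1: ready={B} → run B
t=2: ready={B} → run B
t=3: ready={B,F} → run B
t=4: ready={F} → run F
t=5: ready={F,H} → run H
t=6: ready={F,H} → run H
t=7: ready={F,H} → run H
t=8: ready={F,H} → run H
t=9: ready={F,H} → run H
t=10: ready={F} → run F
t=11: ready={F} → run F
t=12: ready={F} → run F
t=13: ready={F} → run F
t=14: ready={F} → run F
t=15: (idle)
t=16: (idle)
t=17: (idle)
t=18: (idle)
t=19: (idle)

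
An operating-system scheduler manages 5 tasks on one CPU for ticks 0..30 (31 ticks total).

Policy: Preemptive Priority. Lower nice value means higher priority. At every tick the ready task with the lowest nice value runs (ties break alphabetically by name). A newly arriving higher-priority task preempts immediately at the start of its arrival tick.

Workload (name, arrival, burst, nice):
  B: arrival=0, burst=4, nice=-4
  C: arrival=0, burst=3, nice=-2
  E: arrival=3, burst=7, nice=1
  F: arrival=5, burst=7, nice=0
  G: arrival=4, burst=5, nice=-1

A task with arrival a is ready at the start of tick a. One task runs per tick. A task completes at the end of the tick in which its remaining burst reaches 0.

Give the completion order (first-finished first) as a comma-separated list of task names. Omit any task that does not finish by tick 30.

completion order = B, C, G, F, E

t=0: ready={B,C} → run B
t=1: ready={B,C} → run B
t=2: ready={B,C} → run B
t=3: ready={B,C,E} → run B
t=4: ready={C,E,G} → run C
t=5: ready={C,E,F,G} → run C
t=6: ready={C,E,F,G} → run C
t=7: ready={E,F,G} → run G
t=8: ready={E,F,G} → run G
t=9: ready={E,F,G} → run G
t=10: ready={E,F,G} → run G
t=11: ready={E,F,G} → run G
t=12: ready={E,F} → run F
t=13: ready={E,F} → run F
t=14: ready={E,F} → run F
t=15: ready={E,F} → run F
t=16: ready={E,F} → run F
t=17: ready={E,F} → run F
t=18: ready={E,F} → run F
t=19: ready={E} → run E
t=20: ready={E} → run E
t=21: ready={E} → run E
t=22: ready={E} → run E
t=23: ready={E} → run E
t=24: ready={E} → run E
t=25: ready={E} → run E
t=26: (idle)
t=27: (idle)
t=28: (idle)
t=29: (idle)
t=30: (idle)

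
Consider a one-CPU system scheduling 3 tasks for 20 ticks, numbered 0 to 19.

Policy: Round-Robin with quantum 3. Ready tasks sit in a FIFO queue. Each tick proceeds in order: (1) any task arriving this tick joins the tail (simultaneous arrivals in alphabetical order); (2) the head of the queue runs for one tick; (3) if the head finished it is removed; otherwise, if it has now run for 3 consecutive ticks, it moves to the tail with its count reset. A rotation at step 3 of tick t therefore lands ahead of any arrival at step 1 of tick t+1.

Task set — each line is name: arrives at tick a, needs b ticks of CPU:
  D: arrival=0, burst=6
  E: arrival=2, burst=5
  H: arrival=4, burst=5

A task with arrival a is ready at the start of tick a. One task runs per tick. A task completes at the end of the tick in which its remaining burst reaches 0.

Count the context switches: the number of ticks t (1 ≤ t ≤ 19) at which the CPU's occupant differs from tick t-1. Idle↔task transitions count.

context switches = 6

t=0: queue=[D] q_used=0 → run D
t=1: queue=[D] q_used=1 → run D
t=2: queue=[D,E] q_used=2 → run D
t=3: queue=[E,D] q_used=0 → run E
t=4: queue=[E,D,H] q_used=1 → run E
t=5: queue=[E,D,H] q_used=2 → run E
t=6: queue=[D,H,E] q_used=0 → run D
t=7: queue=[D,H,E] q_used=1 → run D
t=8: queue=[D,H,E] q_used=2 → run D
t=9: queue=[H,E] q_used=0 → run H
t=10: queue=[H,E] q_used=1 → run H
t=11: queue=[H,E] q_used=2 → run H
t=12: queue=[E,H] q_used=0 → run E
t=13: queue=[E,H] q_used=1 → run E
t=14: queue=[H] q_used=0 → run H
t=15: queue=[H] q_used=1 → run H
t=16: (idle)
t=17: (idle)
t=18: (idle)
t=19: (idle)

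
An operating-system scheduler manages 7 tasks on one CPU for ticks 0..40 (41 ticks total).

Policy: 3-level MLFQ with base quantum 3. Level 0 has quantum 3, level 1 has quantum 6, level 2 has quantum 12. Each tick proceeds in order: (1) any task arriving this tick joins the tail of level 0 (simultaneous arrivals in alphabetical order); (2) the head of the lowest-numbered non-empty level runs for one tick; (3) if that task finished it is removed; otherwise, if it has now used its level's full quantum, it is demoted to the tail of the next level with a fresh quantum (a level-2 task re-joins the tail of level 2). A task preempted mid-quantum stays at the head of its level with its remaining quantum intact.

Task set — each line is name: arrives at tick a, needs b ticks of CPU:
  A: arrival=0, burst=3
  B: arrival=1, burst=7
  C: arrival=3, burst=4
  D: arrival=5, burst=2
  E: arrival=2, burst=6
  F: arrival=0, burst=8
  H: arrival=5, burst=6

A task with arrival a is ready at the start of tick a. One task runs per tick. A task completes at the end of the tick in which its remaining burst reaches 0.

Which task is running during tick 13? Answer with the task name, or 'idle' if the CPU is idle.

t=0: L0/L1/L2 = AF/-/- → run A
t=1: L0/L1/L2 = AFB/-/- → run A
t=2: L0/L1/L2 = AFBE/-/- → run A
t=3: L0/L1/L2 = FBEC/-/- → run F
t=4: L0/L1/L2 = FBEC/-/- → run F
t=5: L0/L1/L2 = FBECDH/-/- → run F
t=6: L0/L1/L2 = BECDH/F/- → run B
t=7: L0/L1/L2 = BECDH/F/- → run B
t=8: L0/L1/L2 = BECDH/F/- → run B
t=9: L0/L1/L2 = ECDH/FB/- → run E
t=10: L0/L1/L2 = ECDH/FB/- → run E
t=11: L0/L1/L2 = ECDH/FB/- → run E
t=12: L0/L1/L2 = CDH/FBE/- → run C
t=13: L0/L1/L2 = CDH/FBE/- → run C
t=14: L0/L1/L2 = CDH/FBE/- → run C
t=15: L0/L1/L2 = DH/FBEC/- → run D
t=16: L0/L1/L2 = DH/FBEC/- → run D
t=17: L0/L1/L2 = H/FBEC/- → run H
t=18: L0/L1/L2 = H/FBEC/- → run H
t=19: L0/L1/L2 = H/FBEC/- → run H
t=20: L0/L1/L2 = -/FBECH/- → run F
t=21: L0/L1/L2 = -/FBECH/- → run F
t=22: L0/L1/L2 = -/FBECH/- → run F
t=23: L0/L1/L2 = -/FBECH/- → run F
t=24: L0/L1/L2 = -/FBECH/- → run F
t=25: L0/L1/L2 = -/BECH/- → run B
t=26: L0/L1/L2 = -/BECH/- → run B
t=27: L0/L1/L2 = -/BECH/- → run B
t=28: L0/L1/L2 = -/BECH/- → run B
t=29: L0/L1/L2 = -/ECH/- → run E
t=30: L0/L1/L2 = -/ECH/- → run E
t=31: L0/L1/L2 = -/ECH/- → run E
t=32: L0/L1/L2 = -/CH/- → run C
t=33: L0/L1/L2 = -/H/- → run H
t=34: L0/L1/L2 = -/H/- → run H
t=35: L0/L1/L2 = -/H/- → run H
t=36: (idle)
t=37: (idle)
t=38: (idle)
t=39: (idle)
t=40: (idle)

running at tick 13 = C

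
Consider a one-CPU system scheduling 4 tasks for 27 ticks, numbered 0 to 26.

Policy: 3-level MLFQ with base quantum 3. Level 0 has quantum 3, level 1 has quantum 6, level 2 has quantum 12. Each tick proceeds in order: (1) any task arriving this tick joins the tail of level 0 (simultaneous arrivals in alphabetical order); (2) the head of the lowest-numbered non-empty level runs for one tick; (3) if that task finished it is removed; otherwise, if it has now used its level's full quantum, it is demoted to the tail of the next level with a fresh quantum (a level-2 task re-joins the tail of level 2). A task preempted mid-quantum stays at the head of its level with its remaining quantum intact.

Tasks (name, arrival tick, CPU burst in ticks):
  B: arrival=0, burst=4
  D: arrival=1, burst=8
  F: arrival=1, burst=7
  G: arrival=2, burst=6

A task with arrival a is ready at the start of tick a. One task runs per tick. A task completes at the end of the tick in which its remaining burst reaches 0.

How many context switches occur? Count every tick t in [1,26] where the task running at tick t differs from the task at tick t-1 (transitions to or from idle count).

t=0: L0/L1/L2 = B/-/- → run B
t=1: L0/L1/L2 = BDF/-/- → run B
t=2: L0/L1/L2 = BDFG/-/- → run B
t=3: L0/L1/L2 = DFG/B/- → run D
t=4: L0/L1/L2 = DFG/B/- → run D
t=5: L0/L1/L2 = DFG/B/- → run D
t=6: L0/L1/L2 = FG/BD/- → run F
t=7: L0/L1/L2 = FG/BD/- → run F
t=8: L0/L1/L2 = FG/BD/- → run F
t=9: L0/L1/L2 = G/BDF/- → run G
t=10: L0/L1/L2 = G/BDF/- → run G
t=11: L0/L1/L2 = G/BDF/- → run G
t=12: L0/L1/L2 = -/BDFG/- → run B
t=13: L0/L1/L2 = -/DFG/- → run D
t=14: L0/L1/L2 = -/DFG/- → run D
t=15: L0/L1/L2 = -/DFG/- → run D
t=16: L0/L1/L2 = -/DFG/- → run D
t=17: L0/L1/L2 = -/DFG/- → run D
t=18: L0/L1/L2 = -/FG/- → run F
t=19: L0/L1/L2 = -/FG/- → run F
t=20: L0/L1/L2 = -/FG/- → run F
t=21: L0/L1/L2 = -/FG/- → run F
t=22: L0/L1/L2 = -/G/- → run G
t=23: L0/L1/L2 = -/G/- → run G
t=24: L0/L1/L2 = -/G/- → run G
t=25: (idle)
t=26: (idle)

context switches = 8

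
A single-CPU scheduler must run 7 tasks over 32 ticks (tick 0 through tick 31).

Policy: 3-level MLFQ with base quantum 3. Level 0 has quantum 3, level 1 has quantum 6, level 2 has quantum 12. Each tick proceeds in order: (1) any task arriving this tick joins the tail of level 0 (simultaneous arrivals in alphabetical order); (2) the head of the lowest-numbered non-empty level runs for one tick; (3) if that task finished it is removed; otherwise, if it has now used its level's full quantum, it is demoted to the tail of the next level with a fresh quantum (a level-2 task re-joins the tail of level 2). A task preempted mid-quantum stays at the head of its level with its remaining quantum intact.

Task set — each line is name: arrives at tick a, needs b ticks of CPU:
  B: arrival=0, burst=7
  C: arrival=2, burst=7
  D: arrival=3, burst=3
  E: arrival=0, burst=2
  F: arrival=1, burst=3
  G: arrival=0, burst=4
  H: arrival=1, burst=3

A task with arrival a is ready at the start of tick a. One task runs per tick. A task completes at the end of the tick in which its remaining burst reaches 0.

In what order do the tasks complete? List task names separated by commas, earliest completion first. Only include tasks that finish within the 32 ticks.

completion order = E, F, H, D, B, G, C

t=0: L0/L1/L2 = BEG/-/- → run B
t=1: L0/L1/L2 = BEGFH/-/- → run B
t=2: L0/L1/L2 = BEGFHC/-/- → run B
t=3: L0/L1/L2 = EGFHCD/B/- → run E
t=4: L0/L1/L2 = EGFHCD/B/- → run E
t=5: L0/L1/L2 = GFHCD/B/- → run G
t=6: L0/L1/L2 = GFHCD/B/- → run G
t=7: L0/L1/L2 = GFHCD/B/- → run G
t=8: L0/L1/L2 = FHCD/BG/- → run F
t=9: L0/L1/L2 = FHCD/BG/- → run F
t=10: L0/L1/L2 = FHCD/BG/- → run F
t=11: L0/L1/L2 = HCD/BG/- → run H
t=12: L0/L1/L2 = HCD/BG/- → run H
t=13: L0/L1/L2 = HCD/BG/- → run H
t=14: L0/L1/L2 = CD/BG/- → run C
t=15: L0/L1/L2 = CD/BG/- → run C
t=16: L0/L1/L2 = CD/BG/- → run C
t=17: L0/L1/L2 = D/BGC/- → run D
t=18: L0/L1/L2 = D/BGC/- → run D
t=19: L0/L1/L2 = D/BGC/- → run D
t=20: L0/L1/L2 = -/BGC/- → run B
t=21: L0/L1/L2 = -/BGC/- → run B
t=22: L0/L1/L2 = -/BGC/- → run B
t=23: L0/L1/L2 = -/BGC/- → run B
t=24: L0/L1/L2 = -/GC/- → run G
t=25: L0/L1/L2 = -/C/- → run C
t=26: L0/L1/L2 = -/C/- → run C
t=27: L0/L1/L2 = -/C/- → run C
t=28: L0/L1/L2 = -/C/- → run C
t=29: (idle)
t=30: (idle)
t=31: (idle)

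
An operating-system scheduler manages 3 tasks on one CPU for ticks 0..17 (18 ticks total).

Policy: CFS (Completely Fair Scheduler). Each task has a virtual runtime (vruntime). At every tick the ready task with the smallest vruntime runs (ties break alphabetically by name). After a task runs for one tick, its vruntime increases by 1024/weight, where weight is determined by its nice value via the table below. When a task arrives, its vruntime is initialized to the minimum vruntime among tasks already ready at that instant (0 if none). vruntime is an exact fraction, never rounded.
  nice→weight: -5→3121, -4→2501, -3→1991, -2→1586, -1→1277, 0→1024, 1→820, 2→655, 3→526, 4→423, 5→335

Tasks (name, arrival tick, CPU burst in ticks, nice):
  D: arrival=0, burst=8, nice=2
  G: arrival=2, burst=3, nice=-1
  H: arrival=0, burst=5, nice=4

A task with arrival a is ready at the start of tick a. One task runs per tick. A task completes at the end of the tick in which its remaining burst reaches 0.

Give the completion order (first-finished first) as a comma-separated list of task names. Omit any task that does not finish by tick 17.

completion order = G, H, D

t=0: vr[D=0 H=0] → run D
t=1: vr[D=1024/655 H=0] → run H
t=2: vr[D=1024/655 G=1024/655 H=1024/423] → run D
t=3: vr[D=2048/655 G=1024/655 H=1024/423] → run G
t=4: vr[D=2048/655 G=1978368/836435 H=1024/423] → run G
t=5: vr[D=2048/655 G=2649088/836435 H=1024/423] → run H
t=6: vr[D=2048/655 G=2649088/836435 H=2048/423] → run D
t=7: vr[D=3072/655 G=2649088/836435 H=2048/423] → run G
t=8: vr[D=3072/655 H=2048/423] → run D
t=9: vr[D=4096/655 H=2048/423] → run H
t=10: vr[D=4096/655 H=1024/141] → run D
t=11: vr[D=1024/131 H=1024/141] → run H
t=12: vr[D=1024/131 H=4096/423] → run D
t=13: vr[D=6144/655 H=4096/423] → run D
t=14: vr[D=7168/655 H=4096/423] → run H
t=15: vr[D=7168/655] → run D
t=16: (idle)
t=17: (idle)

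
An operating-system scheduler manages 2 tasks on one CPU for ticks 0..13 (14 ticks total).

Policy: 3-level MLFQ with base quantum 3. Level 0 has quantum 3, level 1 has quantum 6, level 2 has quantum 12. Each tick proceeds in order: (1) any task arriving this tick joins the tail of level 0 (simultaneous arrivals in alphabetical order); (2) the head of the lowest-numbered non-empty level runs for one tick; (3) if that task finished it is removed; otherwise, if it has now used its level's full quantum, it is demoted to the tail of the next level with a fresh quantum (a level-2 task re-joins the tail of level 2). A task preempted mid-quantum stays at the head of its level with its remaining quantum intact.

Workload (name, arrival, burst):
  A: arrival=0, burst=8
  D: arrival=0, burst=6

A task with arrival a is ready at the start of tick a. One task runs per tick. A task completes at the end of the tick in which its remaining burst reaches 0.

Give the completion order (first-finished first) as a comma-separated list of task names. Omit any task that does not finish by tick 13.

completion order = A, D

t=0: L0/L1/L2 = AD/-/- → run A
t=1: L0/L1/L2 = AD/-/- → run A
t=2: L0/L1/L2 = AD/-/- → run A
t=3: L0/L1/L2 = D/A/- → run D
t=4: L0/L1/L2 = D/A/- → run D
t=5: L0/L1/L2 = D/A/- → run D
t=6: L0/L1/L2 = -/AD/- → run A
t=7: L0/L1/L2 = -/AD/- → run A
t=8: L0/L1/L2 = -/AD/- → run A
t=9: L0/L1/L2 = -/AD/- → run A
t=10: L0/L1/L2 = -/AD/- → run A
t=11: L0/L1/L2 = -/D/- → run D
t=12: L0/L1/L2 = -/D/- → run D
t=13: L0/L1/L2 = -/D/- → run D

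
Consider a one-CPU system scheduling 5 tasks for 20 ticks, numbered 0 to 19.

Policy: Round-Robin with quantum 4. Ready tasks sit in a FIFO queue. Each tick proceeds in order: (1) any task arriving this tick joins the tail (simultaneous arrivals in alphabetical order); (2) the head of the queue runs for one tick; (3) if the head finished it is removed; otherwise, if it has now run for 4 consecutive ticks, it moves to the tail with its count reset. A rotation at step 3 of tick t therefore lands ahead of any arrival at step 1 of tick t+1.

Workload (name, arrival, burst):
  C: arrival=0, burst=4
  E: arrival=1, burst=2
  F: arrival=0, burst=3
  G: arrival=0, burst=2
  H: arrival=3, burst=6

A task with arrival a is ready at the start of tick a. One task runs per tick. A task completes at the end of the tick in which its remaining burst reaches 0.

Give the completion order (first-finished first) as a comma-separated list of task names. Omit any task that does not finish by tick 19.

t=0: queue=[C,F,G] q_used=0 → run C
t=1: queue=[C,F,G,E] q_used=1 → run C
t=2: queue=[C,F,G,E] q_used=2 → run C
t=3: queue=[C,F,G,E,H] q_used=3 → run C
t=4: queue=[F,G,E,H] q_used=0 → run F
t=5: queue=[F,G,E,H] q_used=1 → run F
t=6: queue=[F,G,E,H] q_used=2 → run F
t=7: queue=[G,E,H] q_used=0 → run G
t=8: queue=[G,E,H] q_used=1 → run G
t=9: queue=[E,H] q_used=0 → run E
t=10: queue=[E,H] q_used=1 → run E
t=11: queue=[H] q_used=0 → run H
t=12: queue=[H] q_used=1 → run H
t=13: queue=[H] q_used=2 → run H
t=14: queue=[H] q_used=3 → run H
t=15: queue=[H] q_used=0 → run H
t=16: queue=[H] q_used=1 → run H
t=17: (idle)
t=18: (idle)
t=19: (idle)

completion order = C, F, G, E, H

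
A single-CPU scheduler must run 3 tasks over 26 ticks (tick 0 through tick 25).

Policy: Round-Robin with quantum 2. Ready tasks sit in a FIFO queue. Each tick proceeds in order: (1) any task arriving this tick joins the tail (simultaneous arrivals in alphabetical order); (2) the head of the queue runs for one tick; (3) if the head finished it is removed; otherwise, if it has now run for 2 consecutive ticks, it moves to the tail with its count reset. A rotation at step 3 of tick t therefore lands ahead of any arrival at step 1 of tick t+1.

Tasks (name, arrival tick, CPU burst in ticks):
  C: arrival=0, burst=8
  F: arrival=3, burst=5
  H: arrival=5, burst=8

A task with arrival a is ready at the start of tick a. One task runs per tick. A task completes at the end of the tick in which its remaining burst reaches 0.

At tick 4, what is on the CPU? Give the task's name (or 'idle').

running at tick 4 = F

t=0: queue=[C] q_used=0 → run C
t=1: queue=[C] q_used=1 → run C
t=2: queue=[C] q_used=0 → run C
t=3: queue=[C,F] q_used=1 → run C
t=4: queue=[F,C] q_used=0 → run F
t=5: queue=[F,C,H] q_used=1 → run F
t=6: queue=[C,H,F] q_used=0 → run C
t=7: queue=[C,H,F] q_used=1 → run C
t=8: queue=[H,F,C] q_used=0 → run H
t=9: queue=[H,F,C] q_used=1 → run H
t=10: queue=[F,C,H] q_used=0 → run F
t=11: queue=[F,C,H] q_used=1 → run F
t=12: queue=[C,H,F] q_used=0 → run C
t=13: queue=[C,H,F] q_used=1 → run C
t=14: queue=[H,F] q_used=0 → run H
t=15: queue=[H,F] q_used=1 → run H
t=16: queue=[F,H] q_used=0 → run F
t=17: queue=[H] q_used=0 → run H
t=18: queue=[H] q_used=1 → run H
t=19: queue=[H] q_used=0 → run H
t=20: queue=[H] q_used=1 → run H
t=21: (idle)
t=22: (idle)
t=23: (idle)
t=24: (idle)
t=25: (idle)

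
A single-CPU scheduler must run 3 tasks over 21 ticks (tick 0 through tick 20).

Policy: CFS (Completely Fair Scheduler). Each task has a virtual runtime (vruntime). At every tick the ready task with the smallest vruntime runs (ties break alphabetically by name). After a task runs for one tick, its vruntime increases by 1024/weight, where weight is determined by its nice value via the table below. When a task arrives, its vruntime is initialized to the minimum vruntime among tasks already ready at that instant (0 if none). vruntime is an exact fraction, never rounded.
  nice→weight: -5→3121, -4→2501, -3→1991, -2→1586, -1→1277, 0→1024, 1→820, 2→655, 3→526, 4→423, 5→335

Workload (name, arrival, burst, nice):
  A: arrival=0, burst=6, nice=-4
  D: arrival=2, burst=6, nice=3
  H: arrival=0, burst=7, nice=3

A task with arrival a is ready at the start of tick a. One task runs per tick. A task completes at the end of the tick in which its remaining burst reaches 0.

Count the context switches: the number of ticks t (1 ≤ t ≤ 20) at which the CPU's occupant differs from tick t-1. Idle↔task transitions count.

context switches = 17

t=0: vr[A=0 H=0] → run A
t=1: vr[A=1024/2501 H=0] → run H
t=2: vr[A=1024/2501 D=1024/2501 H=512/263] → run A
t=3: vr[A=2048/2501 D=1024/2501 H=512/263] → run D
t=4: vr[A=2048/2501 D=1549824/657763 H=512/263] → run A
t=5: vr[A=3072/2501 D=1549824/657763 H=512/263] → run A
t=6: vr[A=4096/2501 D=1549824/657763 H=512/263] → run A
t=7: vr[A=5120/2501 D=1549824/657763 H=512/263] → run H
t=8: vr[A=5120/2501 D=1549824/657763 H=1024/263] → run A
t=9: vr[D=1549824/657763 H=1024/263] → run D
t=10: vr[D=2830336/657763 H=1024/263] → run H
t=11: vr[D=2830336/657763 H=1536/263] → run D
t=12: vr[D=4110848/657763 H=1536/263] → run H
t=13: vr[D=4110848/657763 H=2048/263] → run D
t=14: vr[D=5391360/657763 H=2048/263] → run H
t=15: vr[D=5391360/657763 H=2560/263] → run D
t=16: vr[D=6671872/657763 H=2560/263] → run H
t=17: vr[D=6671872/657763 H=3072/263] → run D
t=18: vr[H=3072/263] → run H
t=19: (idle)
t=20: (idle)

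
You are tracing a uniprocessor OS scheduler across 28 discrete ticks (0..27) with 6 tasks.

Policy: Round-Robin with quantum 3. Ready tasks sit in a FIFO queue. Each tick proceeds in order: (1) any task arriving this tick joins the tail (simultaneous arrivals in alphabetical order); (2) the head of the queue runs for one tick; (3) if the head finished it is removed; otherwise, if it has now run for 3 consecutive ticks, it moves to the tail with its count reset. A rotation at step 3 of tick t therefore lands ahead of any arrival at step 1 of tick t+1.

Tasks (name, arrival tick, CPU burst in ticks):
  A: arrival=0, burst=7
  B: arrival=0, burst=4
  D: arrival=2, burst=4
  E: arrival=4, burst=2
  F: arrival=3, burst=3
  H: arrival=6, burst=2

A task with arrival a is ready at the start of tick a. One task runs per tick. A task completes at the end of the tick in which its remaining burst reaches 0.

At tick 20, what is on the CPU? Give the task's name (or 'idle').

running at tick 20 = D

t=0: queue=[A,B] q_used=0 → run A
t=1: queue=[A,B] q_used=1 → run A
t=2: queue=[A,B,D] q_used=2 → run A
t=3: queue=[B,D,A,F] q_used=0 → run B
t=4: queue=[B,D,A,F,E] q_used=1 → run B
t=5: queue=[B,D,A,F,E] q_used=2 → run B
t=6: queue=[D,A,F,E,B,H] q_used=0 → run D
t=7: queue=[D,A,F,E,B,H] q_used=1 → run D
t=8: queue=[D,A,F,E,B,H] q_used=2 → run D
t=9: queue=[A,F,E,B,H,D] q_used=0 → run A
t=10: queue=[A,F,E,B,H,D] q_used=1 → run A
t=11: queue=[A,F,E,B,H,D] q_used=2 → run A
t=12: queue=[F,E,B,H,D,A] q_used=0 → run F
t=13: queue=[F,E,B,H,D,A] q_used=1 → run F
t=14: queue=[F,E,B,H,D,A] q_used=2 → run F
t=15: queue=[E,B,H,D,A] q_used=0 → run E
t=16: queue=[E,B,H,D,A] q_used=1 → run E
t=17: queue=[B,H,D,A] q_used=0 → run B
t=18: queue=[H,D,A] q_used=0 → run H
t=19: queue=[H,D,A] q_used=1 → run H
t=20: queue=[D,A] q_used=0 → run D
t=21: queue=[A] q_used=0 → run A
t=22: (idle)
t=23: (idle)
t=24: (idle)
t=25: (idle)
t=26: (idle)
t=27: (idle)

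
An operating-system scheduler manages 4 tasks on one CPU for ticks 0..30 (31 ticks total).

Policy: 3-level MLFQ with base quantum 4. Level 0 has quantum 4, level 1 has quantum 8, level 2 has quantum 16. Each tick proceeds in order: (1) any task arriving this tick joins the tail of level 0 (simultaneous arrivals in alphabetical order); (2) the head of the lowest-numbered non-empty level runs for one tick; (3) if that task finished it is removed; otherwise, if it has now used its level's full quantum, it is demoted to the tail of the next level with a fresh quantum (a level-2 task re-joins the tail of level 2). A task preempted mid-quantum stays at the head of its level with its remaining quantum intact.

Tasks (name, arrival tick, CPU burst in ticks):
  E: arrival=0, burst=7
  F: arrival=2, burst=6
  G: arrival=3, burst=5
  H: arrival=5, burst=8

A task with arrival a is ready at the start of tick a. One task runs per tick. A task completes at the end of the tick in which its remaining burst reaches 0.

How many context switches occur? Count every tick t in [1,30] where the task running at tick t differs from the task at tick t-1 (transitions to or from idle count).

t=0: L0/L1/L2 = E/-/- → run E
t=1: L0/L1/L2 = E/-/- → run E
t=2: L0/L1/L2 = EF/-/- → run E
t=3: L0/L1/L2 = EFG/-/- → run E
t=4: L0/L1/L2 = FG/E/- → run F
t=5: L0/L1/L2 = FGH/E/- → run F
t=6: L0/L1/L2 = FGH/E/- → run F
t=7: L0/L1/L2 = FGH/E/- → run F
t=8: L0/L1/L2 = GH/EF/- → run G
t=9: L0/L1/L2 = GH/EF/- → run G
t=10: L0/L1/L2 = GH/EF/- → run G
t=11: L0/L1/L2 = GH/EF/- → run G
t=12: L0/L1/L2 = H/EFG/- → run H
t=13: L0/L1/L2 = H/EFG/- → run H
t=14: L0/L1/L2 = H/EFG/- → run H
t=15: L0/L1/L2 = H/EFG/- → run H
t=16: L0/L1/L2 = -/EFGH/- → run E
t=17: L0/L1/L2 = -/EFGH/- → run E
t=18: L0/L1/L2 = -/EFGH/- → run E
t=19: L0/L1/L2 = -/FGH/- → run F
t=20: L0/L1/L2 = -/FGH/- → run F
t=21: L0/L1/L2 = -/GH/- → run G
t=22: L0/L1/L2 = -/H/- → run H
t=23: L0/L1/L2 = -/H/- → run H
t=24: L0/L1/L2 = -/H/- → run H
t=25: L0/L1/L2 = -/H/- → run H
t=26: (idle)
t=27: (idle)
t=28: (idle)
t=29: (idle)
t=30: (idle)

context switches = 8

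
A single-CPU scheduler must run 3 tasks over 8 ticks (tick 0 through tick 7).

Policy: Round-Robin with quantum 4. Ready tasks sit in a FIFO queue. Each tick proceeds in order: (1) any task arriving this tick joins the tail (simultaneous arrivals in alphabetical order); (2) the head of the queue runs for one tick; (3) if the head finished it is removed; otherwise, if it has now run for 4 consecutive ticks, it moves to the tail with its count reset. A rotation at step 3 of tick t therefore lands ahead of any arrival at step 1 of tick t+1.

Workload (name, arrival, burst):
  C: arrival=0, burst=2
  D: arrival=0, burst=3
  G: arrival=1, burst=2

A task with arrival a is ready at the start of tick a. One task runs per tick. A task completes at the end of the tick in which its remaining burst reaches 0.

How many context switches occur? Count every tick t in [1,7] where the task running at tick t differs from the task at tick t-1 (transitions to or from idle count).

t=0: queue=[C,D] q_used=0 → run C
t=1: queue=[C,D,G] q_used=1 → run C
t=2: queue=[D,G] q_used=0 → run D
t=3: queue=[D,G] q_used=1 → run D
t=4: queue=[D,G] q_used=2 → run D
t=5: queue=[G] q_used=0 → run G
t=6: queue=[G] q_used=1 → run G
t=7: (idle)

context switches = 3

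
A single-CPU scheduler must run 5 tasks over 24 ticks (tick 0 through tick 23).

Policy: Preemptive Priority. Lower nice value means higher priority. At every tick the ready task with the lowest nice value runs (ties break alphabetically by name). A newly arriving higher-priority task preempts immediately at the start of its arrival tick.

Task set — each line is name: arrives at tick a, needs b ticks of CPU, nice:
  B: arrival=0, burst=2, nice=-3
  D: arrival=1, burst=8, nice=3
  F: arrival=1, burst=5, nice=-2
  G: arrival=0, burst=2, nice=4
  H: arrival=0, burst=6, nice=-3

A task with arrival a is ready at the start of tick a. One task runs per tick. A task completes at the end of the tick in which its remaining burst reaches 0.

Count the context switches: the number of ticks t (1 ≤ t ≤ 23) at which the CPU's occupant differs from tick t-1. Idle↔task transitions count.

context switches = 5

t=0: ready={B,G,H} → run B
t=1: ready={B,D,F,G,H} → run B
t=2: ready={D,F,G,H} → run H
t=3: ready={D,F,G,H} → run H
t=4: ready={D,F,G,H} → run H
t=5: ready={D,F,G,H} → run H
t=6: ready={D,F,G,H} → run H
t=7: ready={D,F,G,H} → run H
t=8: ready={D,F,G} → run F
t=9: ready={D,F,G} → run F
t=10: ready={D,F,G} → run F
t=11: ready={D,F,G} → run F
t=12: ready={D,F,G} → run F
t=13: ready={D,G} → run D
t=14: ready={D,G} → run D
t=15: ready={D,G} → run D
t=16: ready={D,G} → run D
t=17: ready={D,G} → run D
t=18: ready={D,G} → run D
t=19: ready={D,G} → run D
t=20: ready={D,G} → run D
t=21: ready={G} → run G
t=22: ready={G} → run G
t=23: (idle)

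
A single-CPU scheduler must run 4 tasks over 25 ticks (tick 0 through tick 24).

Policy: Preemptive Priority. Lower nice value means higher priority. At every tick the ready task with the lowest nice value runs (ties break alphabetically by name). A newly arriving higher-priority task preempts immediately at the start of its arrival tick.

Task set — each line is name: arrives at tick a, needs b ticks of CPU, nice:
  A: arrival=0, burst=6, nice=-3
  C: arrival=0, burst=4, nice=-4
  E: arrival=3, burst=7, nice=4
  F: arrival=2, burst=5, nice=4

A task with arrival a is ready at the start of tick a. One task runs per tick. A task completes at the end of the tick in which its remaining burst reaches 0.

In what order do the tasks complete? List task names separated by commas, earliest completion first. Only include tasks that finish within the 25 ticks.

t=0: ready={A,C} → run C
t=1: ready={A,C} → run C
t=2: ready={A,C,F} → run C
t=3: ready={A,C,E,F} → run C
t=4: ready={A,E,F} → run A
t=5: ready={A,E,F} → run A
t=6: ready={A,E,F} → run A
t=7: ready={A,E,F} → run A
t=8: ready={A,E,F} → run A
t=9: ready={A,E,F} → run A
t=10: ready={E,F} → run E
t=11: ready={E,F} → run E
t=12: ready={E,F} → run E
t=13: ready={E,F} → run E
t=14: ready={E,F} → run E
t=15: ready={E,F} → run E
t=16: ready={E,F} → run E
t=17: ready={F} → run F
t=18: ready={F} → run F
t=19: ready={F} → run F
t=20: ready={F} → run F
t=21: ready={F} → run F
t=22: (idle)
t=23: (idle)
t=24: (idle)

completion order = C, A, E, F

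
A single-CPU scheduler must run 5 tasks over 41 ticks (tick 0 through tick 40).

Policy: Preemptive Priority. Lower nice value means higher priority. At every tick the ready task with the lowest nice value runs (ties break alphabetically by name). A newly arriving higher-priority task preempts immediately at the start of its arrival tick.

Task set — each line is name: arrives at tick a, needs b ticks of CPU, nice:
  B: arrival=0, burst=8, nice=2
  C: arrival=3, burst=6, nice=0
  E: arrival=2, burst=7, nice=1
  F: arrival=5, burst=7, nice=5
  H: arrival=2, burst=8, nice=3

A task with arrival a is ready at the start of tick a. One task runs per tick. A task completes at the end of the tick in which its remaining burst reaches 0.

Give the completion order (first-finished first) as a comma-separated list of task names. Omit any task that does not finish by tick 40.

completion order = C, E, B, H, F

t=0: ready={B} → run B
t=1: ready={B} → run B
t=2: ready={B,E,H} → run E
t=3: ready={B,C,E,H} → run C
t=4: ready={B,C,E,H} → run C
t=5: ready={B,C,E,F,H} → run C
t=6: ready={B,C,E,F,H} → run C
t=7: ready={B,C,E,F,H} → run C
t=8: ready={B,C,E,F,H} → run C
t=9: ready={B,E,F,H} → run E
t=10: ready={B,E,F,H} → run E
t=11: ready={B,E,F,H} → run E
t=12: ready={B,E,F,H} → run E
t=13: ready={B,E,F,H} → run E
t=14: ready={B,E,F,H} → run E
t=15: ready={B,F,H} → run B
t=16: ready={B,F,H} → run B
t=17: ready={B,F,H} → run B
t=18: ready={B,F,H} → run B
t=19: ready={B,F,H} → run B
t=20: ready={B,F,H} → run B
t=21: ready={F,H} → run H
t=22: ready={F,H} → run H
t=23: ready={F,H} → run H
t=24: ready={F,H} → run H
t=25: ready={F,H} → run H
t=26: ready={F,H} → run H
t=27: ready={F,H} → run H
t=28: ready={F,H} → run H
t=29: ready={F} → run F
t=30: ready={F} → run F
t=31: ready={F} → run F
t=32: ready={F} → run F
t=33: ready={F} → run F
t=34: ready={F} → run F
t=35: ready={F} → run F
t=36: (idle)
t=37: (idle)
t=38: (idle)
t=39: (idle)
t=40: (idle)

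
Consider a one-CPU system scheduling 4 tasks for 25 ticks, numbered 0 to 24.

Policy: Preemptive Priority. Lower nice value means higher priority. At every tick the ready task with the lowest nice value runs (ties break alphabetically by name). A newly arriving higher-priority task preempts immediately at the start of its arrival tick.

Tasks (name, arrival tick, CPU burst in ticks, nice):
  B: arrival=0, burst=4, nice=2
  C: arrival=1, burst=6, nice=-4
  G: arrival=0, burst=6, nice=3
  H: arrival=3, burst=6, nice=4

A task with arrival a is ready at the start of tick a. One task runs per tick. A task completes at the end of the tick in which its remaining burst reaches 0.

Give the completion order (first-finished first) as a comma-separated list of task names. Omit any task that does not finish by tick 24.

t=0: ready={B,G} → run B
t=1: ready={B,C,G} → run C
t=2: ready={B,C,G} → run C
t=3: ready={B,C,G,H} → run C
t=4: ready={B,C,G,H} → run C
t=5: ready={B,C,G,H} → run C
t=6: ready={B,C,G,H} → run C
t=7: ready={B,G,H} → run B
t=8: ready={B,G,H} → run B
t=9: ready={B,G,H} → run B
t=10: ready={G,H} → run G
t=11: ready={G,H} → run G
t=12: ready={G,H} → run G
t=13: ready={G,H} → run G
t=14: ready={G,H} → run G
t=15: ready={G,H} → run G
t=16: ready={H} → run H
t=17: ready={H} → run H
t=18: ready={H} → run H
t=19: ready={H} → run H
t=20: ready={H} → run H
t=21: ready={H} → run H
t=22: (idle)
t=23: (idle)
t=24: (idle)

completion order = C, B, G, H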